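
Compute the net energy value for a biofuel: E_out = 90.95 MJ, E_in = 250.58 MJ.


NEV = E_out - E_in
= 90.95 - 250.58
= -159.6300 MJ

-159.6300 MJ


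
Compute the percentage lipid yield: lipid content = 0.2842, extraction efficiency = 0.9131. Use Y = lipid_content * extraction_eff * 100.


Y = lipid_content * extraction_eff * 100
= 0.2842 * 0.9131 * 100
= 25.9503%

25.9503%


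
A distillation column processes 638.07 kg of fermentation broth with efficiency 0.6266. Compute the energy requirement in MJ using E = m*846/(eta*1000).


E = m * 846 / (eta * 1000)
= 638.07 * 846 / (0.6266 * 1000)
= 861.4861 MJ

861.4861 MJ


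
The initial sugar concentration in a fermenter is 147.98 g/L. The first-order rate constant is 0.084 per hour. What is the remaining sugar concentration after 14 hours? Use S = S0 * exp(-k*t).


S = S0 * exp(-k * t)
S = 147.98 * exp(-0.084 * 14)
S = 45.6534 g/L

45.6534 g/L


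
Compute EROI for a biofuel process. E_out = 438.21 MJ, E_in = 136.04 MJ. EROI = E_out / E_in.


EROI = E_out / E_in
= 438.21 / 136.04
= 3.2212

3.2212


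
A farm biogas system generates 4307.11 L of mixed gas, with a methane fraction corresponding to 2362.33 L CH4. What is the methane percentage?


CH4% = V_CH4 / V_total * 100
= 2362.33 / 4307.11 * 100
= 54.8472%

54.8472%


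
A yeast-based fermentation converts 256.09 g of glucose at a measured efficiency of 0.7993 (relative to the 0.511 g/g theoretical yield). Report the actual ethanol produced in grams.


Actual ethanol: m = 0.511 * 256.09 * 0.7993
m = 104.5980 g

104.5980 g


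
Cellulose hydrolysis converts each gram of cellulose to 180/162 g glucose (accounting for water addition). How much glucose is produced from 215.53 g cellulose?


glucose = cellulose * 180/162
= 215.53 * 180/162
= 239.4778 g

239.4778 g


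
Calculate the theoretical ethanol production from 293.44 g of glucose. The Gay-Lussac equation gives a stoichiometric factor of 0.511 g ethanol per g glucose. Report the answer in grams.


Theoretical ethanol yield: m_EtOH = 0.511 * m_glucose
m_EtOH = 0.511 * 293.44 = 149.9478 g

149.9478 g


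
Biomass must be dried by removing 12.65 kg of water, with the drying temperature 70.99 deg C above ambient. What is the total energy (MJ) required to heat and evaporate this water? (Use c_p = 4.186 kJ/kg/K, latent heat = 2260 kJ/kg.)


E = m_water * (4.186 * dT + 2260) / 1000
= 12.65 * (4.186 * 70.99 + 2260) / 1000
= 32.3481 MJ

32.3481 MJ


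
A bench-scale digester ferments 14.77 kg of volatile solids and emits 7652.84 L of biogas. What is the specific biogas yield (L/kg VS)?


Y = V / VS
= 7652.84 / 14.77
= 518.1341 L/kg VS

518.1341 L/kg VS


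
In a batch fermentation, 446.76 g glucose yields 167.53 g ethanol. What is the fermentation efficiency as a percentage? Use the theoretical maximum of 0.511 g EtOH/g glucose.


Fermentation efficiency = (actual / (0.511 * glucose)) * 100
= (167.53 / (0.511 * 446.76)) * 100
= 73.3833%

73.3833%


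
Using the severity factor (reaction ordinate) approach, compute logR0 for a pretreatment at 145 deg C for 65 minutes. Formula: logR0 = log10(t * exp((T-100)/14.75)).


logR0 = log10(t * exp((T - 100) / 14.75))
= log10(65 * exp((145 - 100) / 14.75))
= 3.1379

3.1379


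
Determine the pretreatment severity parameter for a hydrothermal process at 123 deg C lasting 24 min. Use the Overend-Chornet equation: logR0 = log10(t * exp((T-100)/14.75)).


logR0 = log10(t * exp((T - 100) / 14.75))
= log10(24 * exp((123 - 100) / 14.75))
= 2.0574

2.0574


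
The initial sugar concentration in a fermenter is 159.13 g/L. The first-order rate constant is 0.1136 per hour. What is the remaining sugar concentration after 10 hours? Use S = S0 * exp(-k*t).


S = S0 * exp(-k * t)
S = 159.13 * exp(-0.1136 * 10)
S = 51.0968 g/L

51.0968 g/L


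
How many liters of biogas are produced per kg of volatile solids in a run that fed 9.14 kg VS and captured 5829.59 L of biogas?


Y = V / VS
= 5829.59 / 9.14
= 637.8107 L/kg VS

637.8107 L/kg VS


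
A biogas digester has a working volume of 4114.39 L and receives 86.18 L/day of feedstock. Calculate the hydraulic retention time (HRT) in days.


HRT = V / Q
= 4114.39 / 86.18
= 47.7418 days

47.7418 days


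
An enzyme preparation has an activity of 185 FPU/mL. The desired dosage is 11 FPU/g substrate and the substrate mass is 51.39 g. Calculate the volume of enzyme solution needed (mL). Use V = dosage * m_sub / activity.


V = dosage * m_sub / activity
V = 11 * 51.39 / 185
V = 3.0556 mL

3.0556 mL


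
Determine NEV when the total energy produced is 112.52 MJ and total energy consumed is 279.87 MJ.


NEV = E_out - E_in
= 112.52 - 279.87
= -167.3500 MJ

-167.3500 MJ


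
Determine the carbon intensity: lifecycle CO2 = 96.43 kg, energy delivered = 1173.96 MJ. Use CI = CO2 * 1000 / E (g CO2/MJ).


CI = CO2 * 1000 / E
= 96.43 * 1000 / 1173.96
= 82.1408 g CO2/MJ

82.1408 g CO2/MJ


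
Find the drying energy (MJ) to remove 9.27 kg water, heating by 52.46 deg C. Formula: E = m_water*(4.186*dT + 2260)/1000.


E = m_water * (4.186 * dT + 2260) / 1000
= 9.27 * (4.186 * 52.46 + 2260) / 1000
= 22.9859 MJ

22.9859 MJ


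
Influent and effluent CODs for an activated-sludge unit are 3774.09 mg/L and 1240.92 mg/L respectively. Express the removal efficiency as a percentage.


eta = (COD_in - COD_out) / COD_in * 100
= (3774.09 - 1240.92) / 3774.09 * 100
= 67.1200%

67.1200%


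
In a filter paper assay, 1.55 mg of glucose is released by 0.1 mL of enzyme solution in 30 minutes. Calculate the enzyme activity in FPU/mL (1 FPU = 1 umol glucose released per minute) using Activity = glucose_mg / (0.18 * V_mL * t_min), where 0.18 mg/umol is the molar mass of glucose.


Activity = glucose_mg / (0.18 mg/umol * V_mL * t_min)
= 1.55 / (0.18 * 0.1 * 30)
= 2.8704 FPU/mL

2.8704 FPU/mL


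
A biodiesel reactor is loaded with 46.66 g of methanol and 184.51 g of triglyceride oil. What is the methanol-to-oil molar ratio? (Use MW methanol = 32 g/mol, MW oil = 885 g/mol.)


Molar ratio = n_MeOH / n_oil = (MeOH/32) / (oil/885) = (MeOH * 885) / (32 * oil)
= (46.66 * 885) / (32 * 184.51)
= 6.9939

6.9939


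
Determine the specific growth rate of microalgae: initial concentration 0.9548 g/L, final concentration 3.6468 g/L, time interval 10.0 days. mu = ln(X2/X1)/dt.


mu = ln(X2/X1) / dt
= ln(3.6468/0.9548) / 10.0
= 0.1340 per day

0.1340 per day


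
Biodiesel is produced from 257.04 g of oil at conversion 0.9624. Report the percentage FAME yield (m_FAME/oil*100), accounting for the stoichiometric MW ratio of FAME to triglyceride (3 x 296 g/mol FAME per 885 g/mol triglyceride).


m_FAME = oil * conv * (3 * 296 / 885) = oil * conv * (888/885)
= 257.04 * 0.9624 * 888 / 885
= 248.2139 g
Y = m_FAME / oil * 100 = conv * (888/885) * 100
= 0.9624 * 888 / 885 * 100
= 96.57%

96.57%


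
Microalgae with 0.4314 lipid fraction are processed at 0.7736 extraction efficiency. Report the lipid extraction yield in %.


Y = lipid_content * extraction_eff * 100
= 0.4314 * 0.7736 * 100
= 33.3731%

33.3731%


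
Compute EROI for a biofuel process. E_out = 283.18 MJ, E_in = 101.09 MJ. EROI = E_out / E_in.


EROI = E_out / E_in
= 283.18 / 101.09
= 2.8013

2.8013


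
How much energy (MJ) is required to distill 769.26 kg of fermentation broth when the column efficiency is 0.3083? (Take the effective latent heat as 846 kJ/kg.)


E = m * 846 / (eta * 1000)
= 769.26 * 846 / (0.3083 * 1000)
= 2110.9113 MJ

2110.9113 MJ


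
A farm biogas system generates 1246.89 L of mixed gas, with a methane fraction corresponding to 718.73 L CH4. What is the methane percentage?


CH4% = V_CH4 / V_total * 100
= 718.73 / 1246.89 * 100
= 57.6418%

57.6418%


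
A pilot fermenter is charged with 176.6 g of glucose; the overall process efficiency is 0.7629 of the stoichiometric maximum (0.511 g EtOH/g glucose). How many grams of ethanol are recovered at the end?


Actual ethanol: m = 0.511 * 176.6 * 0.7629
m = 68.8461 g

68.8461 g


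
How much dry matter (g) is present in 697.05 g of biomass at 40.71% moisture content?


Wd = Ww * (1 - MC/100)
= 697.05 * (1 - 40.71/100)
= 413.2809 g

413.2809 g


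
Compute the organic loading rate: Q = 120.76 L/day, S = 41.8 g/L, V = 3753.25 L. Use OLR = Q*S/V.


OLR = Q * S / V
= 120.76 * 41.8 / 3753.25
= 1.3449 g/L/day

1.3449 g/L/day


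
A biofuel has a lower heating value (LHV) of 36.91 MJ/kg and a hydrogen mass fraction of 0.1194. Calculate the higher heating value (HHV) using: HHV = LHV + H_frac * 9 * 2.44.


HHV = LHV + H_frac * 9 * 2.44
= 36.91 + 0.1194 * 9 * 2.44
= 39.5320 MJ/kg

39.5320 MJ/kg


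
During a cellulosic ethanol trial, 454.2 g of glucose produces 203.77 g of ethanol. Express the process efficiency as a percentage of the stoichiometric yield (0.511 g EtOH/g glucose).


Fermentation efficiency = (actual / (0.511 * glucose)) * 100
= (203.77 / (0.511 * 454.2)) * 100
= 87.7955%

87.7955%


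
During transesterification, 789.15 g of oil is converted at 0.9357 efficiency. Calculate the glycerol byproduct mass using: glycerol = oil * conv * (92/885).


glycerol = oil * conv * (92/885)
= 789.15 * 0.9357 * 92 / 885
= 76.7610 g

76.7610 g


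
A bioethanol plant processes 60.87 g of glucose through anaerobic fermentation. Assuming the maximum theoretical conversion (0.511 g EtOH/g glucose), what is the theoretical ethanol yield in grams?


Theoretical ethanol yield: m_EtOH = 0.511 * m_glucose
m_EtOH = 0.511 * 60.87 = 31.1046 g

31.1046 g


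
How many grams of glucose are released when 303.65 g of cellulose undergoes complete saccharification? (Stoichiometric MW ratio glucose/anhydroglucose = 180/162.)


glucose = cellulose * 180/162
= 303.65 * 180/162
= 337.3889 g

337.3889 g


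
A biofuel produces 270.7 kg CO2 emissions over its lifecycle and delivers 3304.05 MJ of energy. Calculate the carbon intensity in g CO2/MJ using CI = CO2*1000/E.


CI = CO2 * 1000 / E
= 270.7 * 1000 / 3304.05
= 81.9298 g CO2/MJ

81.9298 g CO2/MJ


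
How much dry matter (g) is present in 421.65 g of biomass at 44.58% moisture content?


Wd = Ww * (1 - MC/100)
= 421.65 * (1 - 44.58/100)
= 233.6784 g

233.6784 g


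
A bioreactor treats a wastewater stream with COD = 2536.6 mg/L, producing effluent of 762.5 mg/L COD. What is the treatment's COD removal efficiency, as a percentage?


eta = (COD_in - COD_out) / COD_in * 100
= (2536.6 - 762.5) / 2536.6 * 100
= 69.9401%

69.9401%


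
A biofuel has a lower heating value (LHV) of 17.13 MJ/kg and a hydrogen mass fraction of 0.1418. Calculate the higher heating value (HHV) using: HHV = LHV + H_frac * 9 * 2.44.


HHV = LHV + H_frac * 9 * 2.44
= 17.13 + 0.1418 * 9 * 2.44
= 20.2439 MJ/kg

20.2439 MJ/kg


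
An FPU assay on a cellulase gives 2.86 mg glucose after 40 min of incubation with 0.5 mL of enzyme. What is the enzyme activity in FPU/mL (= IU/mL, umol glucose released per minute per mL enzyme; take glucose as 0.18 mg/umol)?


Activity = glucose_mg / (0.18 mg/umol * V_mL * t_min)
= 2.86 / (0.18 * 0.5 * 40)
= 0.7944 FPU/mL

0.7944 FPU/mL


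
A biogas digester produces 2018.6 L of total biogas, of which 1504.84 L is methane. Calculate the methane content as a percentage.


CH4% = V_CH4 / V_total * 100
= 1504.84 / 2018.6 * 100
= 74.5487%

74.5487%


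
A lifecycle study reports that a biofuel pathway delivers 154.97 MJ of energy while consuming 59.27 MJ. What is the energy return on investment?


EROI = E_out / E_in
= 154.97 / 59.27
= 2.6146

2.6146


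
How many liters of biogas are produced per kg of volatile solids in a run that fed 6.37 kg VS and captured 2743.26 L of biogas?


Y = V / VS
= 2743.26 / 6.37
= 430.6531 L/kg VS

430.6531 L/kg VS


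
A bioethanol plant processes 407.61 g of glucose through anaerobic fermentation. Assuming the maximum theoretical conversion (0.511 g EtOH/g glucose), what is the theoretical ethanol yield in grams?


Theoretical ethanol yield: m_EtOH = 0.511 * m_glucose
m_EtOH = 0.511 * 407.61 = 208.2887 g

208.2887 g


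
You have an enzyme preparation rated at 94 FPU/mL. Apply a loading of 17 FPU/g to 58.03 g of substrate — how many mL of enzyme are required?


V = dosage * m_sub / activity
V = 17 * 58.03 / 94
V = 10.4948 mL

10.4948 mL


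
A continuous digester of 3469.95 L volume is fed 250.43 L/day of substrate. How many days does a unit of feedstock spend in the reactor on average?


HRT = V / Q
= 3469.95 / 250.43
= 13.8560 days

13.8560 days


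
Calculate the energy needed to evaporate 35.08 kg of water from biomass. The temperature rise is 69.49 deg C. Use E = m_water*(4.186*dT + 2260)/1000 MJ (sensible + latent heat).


E = m_water * (4.186 * dT + 2260) / 1000
= 35.08 * (4.186 * 69.49 + 2260) / 1000
= 89.4851 MJ

89.4851 MJ


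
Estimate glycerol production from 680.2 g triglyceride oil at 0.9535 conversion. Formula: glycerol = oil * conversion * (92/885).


glycerol = oil * conv * (92/885)
= 680.2 * 0.9535 * 92 / 885
= 67.4220 g

67.4220 g


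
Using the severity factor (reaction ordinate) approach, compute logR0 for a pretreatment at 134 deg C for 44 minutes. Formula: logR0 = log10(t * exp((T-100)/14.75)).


logR0 = log10(t * exp((T - 100) / 14.75))
= log10(44 * exp((134 - 100) / 14.75))
= 2.6445

2.6445


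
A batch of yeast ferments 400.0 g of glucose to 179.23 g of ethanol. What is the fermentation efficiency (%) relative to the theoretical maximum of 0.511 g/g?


Fermentation efficiency = (actual / (0.511 * glucose)) * 100
= (179.23 / (0.511 * 400.0)) * 100
= 87.6859%

87.6859%


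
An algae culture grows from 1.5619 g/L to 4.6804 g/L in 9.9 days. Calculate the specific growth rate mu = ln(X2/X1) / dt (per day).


mu = ln(X2/X1) / dt
= ln(4.6804/1.5619) / 9.9
= 0.1109 per day

0.1109 per day


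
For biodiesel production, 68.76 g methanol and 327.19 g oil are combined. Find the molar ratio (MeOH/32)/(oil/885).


Molar ratio = n_MeOH / n_oil = (MeOH/32) / (oil/885) = (MeOH * 885) / (32 * oil)
= (68.76 * 885) / (32 * 327.19)
= 5.8120

5.8120


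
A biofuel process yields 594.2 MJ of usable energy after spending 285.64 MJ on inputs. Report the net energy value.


NEV = E_out - E_in
= 594.2 - 285.64
= 308.5600 MJ

308.5600 MJ


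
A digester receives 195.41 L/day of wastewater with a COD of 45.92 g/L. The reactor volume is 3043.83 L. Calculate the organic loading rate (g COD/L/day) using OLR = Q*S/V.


OLR = Q * S / V
= 195.41 * 45.92 / 3043.83
= 2.9480 g/L/day

2.9480 g/L/day


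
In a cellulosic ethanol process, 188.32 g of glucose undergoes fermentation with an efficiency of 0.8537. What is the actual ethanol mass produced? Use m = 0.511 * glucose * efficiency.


Actual ethanol: m = 0.511 * 188.32 * 0.8537
m = 82.1528 g

82.1528 g


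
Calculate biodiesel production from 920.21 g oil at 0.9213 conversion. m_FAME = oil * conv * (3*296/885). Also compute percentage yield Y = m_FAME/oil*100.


m_FAME = oil * conv * (3 * 296 / 885) = oil * conv * (888/885)
= 920.21 * 0.9213 * 888 / 885
= 850.6633 g
Y = m_FAME / oil * 100 = conv * (888/885) * 100
= 0.9213 * 888 / 885 * 100
= 92.44%

850.6633 g FAME; Y = 92.44%


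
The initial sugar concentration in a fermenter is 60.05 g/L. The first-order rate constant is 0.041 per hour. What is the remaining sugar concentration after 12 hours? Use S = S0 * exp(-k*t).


S = S0 * exp(-k * t)
S = 60.05 * exp(-0.041 * 12)
S = 36.7147 g/L

36.7147 g/L


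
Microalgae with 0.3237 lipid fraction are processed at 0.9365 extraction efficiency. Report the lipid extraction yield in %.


Y = lipid_content * extraction_eff * 100
= 0.3237 * 0.9365 * 100
= 30.3145%

30.3145%


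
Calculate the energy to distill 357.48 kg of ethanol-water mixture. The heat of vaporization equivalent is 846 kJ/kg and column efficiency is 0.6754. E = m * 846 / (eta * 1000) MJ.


E = m * 846 / (eta * 1000)
= 357.48 * 846 / (0.6754 * 1000)
= 447.7763 MJ

447.7763 MJ


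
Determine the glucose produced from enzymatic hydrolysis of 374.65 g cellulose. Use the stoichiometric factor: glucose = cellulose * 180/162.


glucose = cellulose * 180/162
= 374.65 * 180/162
= 416.2778 g

416.2778 g


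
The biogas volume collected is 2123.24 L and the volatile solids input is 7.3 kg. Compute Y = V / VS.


Y = V / VS
= 2123.24 / 7.3
= 290.8548 L/kg VS

290.8548 L/kg VS


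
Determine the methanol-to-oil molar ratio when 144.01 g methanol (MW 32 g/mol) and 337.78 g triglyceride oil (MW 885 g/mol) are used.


Molar ratio = n_MeOH / n_oil = (MeOH/32) / (oil/885) = (MeOH * 885) / (32 * oil)
= (144.01 * 885) / (32 * 337.78)
= 11.7910

11.7910


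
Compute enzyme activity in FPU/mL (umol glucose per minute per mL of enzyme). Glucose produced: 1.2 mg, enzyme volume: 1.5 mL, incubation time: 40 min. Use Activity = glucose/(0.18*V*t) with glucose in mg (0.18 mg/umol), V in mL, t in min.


Activity = glucose_mg / (0.18 mg/umol * V_mL * t_min)
= 1.2 / (0.18 * 1.5 * 40)
= 0.1111 FPU/mL

0.1111 FPU/mL


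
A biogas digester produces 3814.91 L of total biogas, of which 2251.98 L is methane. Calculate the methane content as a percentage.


CH4% = V_CH4 / V_total * 100
= 2251.98 / 3814.91 * 100
= 59.0310%

59.0310%


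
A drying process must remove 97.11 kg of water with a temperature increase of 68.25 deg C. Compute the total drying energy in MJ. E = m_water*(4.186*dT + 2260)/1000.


E = m_water * (4.186 * dT + 2260) / 1000
= 97.11 * (4.186 * 68.25 + 2260) / 1000
= 247.2124 MJ

247.2124 MJ


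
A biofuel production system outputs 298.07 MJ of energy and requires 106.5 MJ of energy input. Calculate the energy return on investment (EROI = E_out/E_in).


EROI = E_out / E_in
= 298.07 / 106.5
= 2.7988

2.7988


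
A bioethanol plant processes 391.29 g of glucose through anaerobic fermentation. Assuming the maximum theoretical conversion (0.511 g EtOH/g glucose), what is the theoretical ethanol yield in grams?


Theoretical ethanol yield: m_EtOH = 0.511 * m_glucose
m_EtOH = 0.511 * 391.29 = 199.9492 g

199.9492 g


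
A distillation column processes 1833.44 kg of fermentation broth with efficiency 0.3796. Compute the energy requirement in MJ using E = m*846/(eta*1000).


E = m * 846 / (eta * 1000)
= 1833.44 * 846 / (0.3796 * 1000)
= 4086.1176 MJ

4086.1176 MJ


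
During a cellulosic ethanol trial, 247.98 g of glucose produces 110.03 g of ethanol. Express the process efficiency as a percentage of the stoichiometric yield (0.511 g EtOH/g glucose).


Fermentation efficiency = (actual / (0.511 * glucose)) * 100
= (110.03 / (0.511 * 247.98)) * 100
= 86.8308%

86.8308%


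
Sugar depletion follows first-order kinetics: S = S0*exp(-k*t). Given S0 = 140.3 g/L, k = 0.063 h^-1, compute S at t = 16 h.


S = S0 * exp(-k * t)
S = 140.3 * exp(-0.063 * 16)
S = 51.2022 g/L

51.2022 g/L


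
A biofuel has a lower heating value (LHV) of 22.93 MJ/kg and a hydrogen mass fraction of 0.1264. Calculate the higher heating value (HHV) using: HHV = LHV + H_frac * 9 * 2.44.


HHV = LHV + H_frac * 9 * 2.44
= 22.93 + 0.1264 * 9 * 2.44
= 25.7057 MJ/kg

25.7057 MJ/kg


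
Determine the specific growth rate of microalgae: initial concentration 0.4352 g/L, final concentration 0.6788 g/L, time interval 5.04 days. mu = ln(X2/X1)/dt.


mu = ln(X2/X1) / dt
= ln(0.6788/0.4352) / 5.04
= 0.0882 per day

0.0882 per day


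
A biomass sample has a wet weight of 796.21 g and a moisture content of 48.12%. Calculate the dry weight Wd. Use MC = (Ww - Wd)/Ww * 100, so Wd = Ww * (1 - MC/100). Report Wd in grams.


Wd = Ww * (1 - MC/100)
= 796.21 * (1 - 48.12/100)
= 413.0737 g

413.0737 g


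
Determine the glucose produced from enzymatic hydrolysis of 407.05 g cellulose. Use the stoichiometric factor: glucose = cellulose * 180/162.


glucose = cellulose * 180/162
= 407.05 * 180/162
= 452.2778 g

452.2778 g


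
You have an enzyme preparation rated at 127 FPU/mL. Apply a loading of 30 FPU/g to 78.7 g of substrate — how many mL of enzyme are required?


V = dosage * m_sub / activity
V = 30 * 78.7 / 127
V = 18.5906 mL

18.5906 mL


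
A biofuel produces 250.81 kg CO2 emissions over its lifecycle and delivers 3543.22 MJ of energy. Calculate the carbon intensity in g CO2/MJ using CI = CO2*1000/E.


CI = CO2 * 1000 / E
= 250.81 * 1000 / 3543.22
= 70.7859 g CO2/MJ

70.7859 g CO2/MJ


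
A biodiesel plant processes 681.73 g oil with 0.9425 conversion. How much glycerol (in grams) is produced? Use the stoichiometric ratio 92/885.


glycerol = oil * conv * (92/885)
= 681.73 * 0.9425 * 92 / 885
= 66.7941 g

66.7941 g


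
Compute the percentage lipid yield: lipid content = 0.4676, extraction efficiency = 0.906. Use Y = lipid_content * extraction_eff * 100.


Y = lipid_content * extraction_eff * 100
= 0.4676 * 0.906 * 100
= 42.3646%

42.3646%


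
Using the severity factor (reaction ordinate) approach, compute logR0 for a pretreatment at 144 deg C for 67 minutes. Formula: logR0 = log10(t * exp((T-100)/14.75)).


logR0 = log10(t * exp((T - 100) / 14.75))
= log10(67 * exp((144 - 100) / 14.75))
= 3.1216

3.1216


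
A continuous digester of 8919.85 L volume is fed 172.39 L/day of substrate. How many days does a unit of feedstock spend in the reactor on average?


HRT = V / Q
= 8919.85 / 172.39
= 51.7423 days

51.7423 days


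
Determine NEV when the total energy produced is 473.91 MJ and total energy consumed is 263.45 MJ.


NEV = E_out - E_in
= 473.91 - 263.45
= 210.4600 MJ

210.4600 MJ


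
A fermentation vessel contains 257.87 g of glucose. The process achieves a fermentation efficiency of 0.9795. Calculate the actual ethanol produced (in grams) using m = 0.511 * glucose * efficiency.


Actual ethanol: m = 0.511 * 257.87 * 0.9795
m = 129.0703 g

129.0703 g


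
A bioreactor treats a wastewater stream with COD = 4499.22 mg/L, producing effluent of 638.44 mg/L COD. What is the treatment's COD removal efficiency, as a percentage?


eta = (COD_in - COD_out) / COD_in * 100
= (4499.22 - 638.44) / 4499.22 * 100
= 85.8100%

85.8100%


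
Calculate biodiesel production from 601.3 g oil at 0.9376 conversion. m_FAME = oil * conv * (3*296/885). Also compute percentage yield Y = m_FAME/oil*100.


m_FAME = oil * conv * (3 * 296 / 885) = oil * conv * (888/885)
= 601.3 * 0.9376 * 888 / 885
= 565.6900 g
Y = m_FAME / oil * 100 = conv * (888/885) * 100
= 0.9376 * 888 / 885 * 100
= 94.08%

565.6900 g FAME; Y = 94.08%


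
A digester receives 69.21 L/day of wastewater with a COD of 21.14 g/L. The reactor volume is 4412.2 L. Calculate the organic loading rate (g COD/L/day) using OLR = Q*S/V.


OLR = Q * S / V
= 69.21 * 21.14 / 4412.2
= 0.3316 g/L/day

0.3316 g/L/day


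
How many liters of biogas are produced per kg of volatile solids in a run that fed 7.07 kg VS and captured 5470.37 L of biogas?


Y = V / VS
= 5470.37 / 7.07
= 773.7440 L/kg VS

773.7440 L/kg VS


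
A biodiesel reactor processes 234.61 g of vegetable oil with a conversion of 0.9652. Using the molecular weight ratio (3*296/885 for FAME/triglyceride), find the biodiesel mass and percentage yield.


m_FAME = oil * conv * (3 * 296 / 885) = oil * conv * (888/885)
= 234.61 * 0.9652 * 888 / 885
= 227.2132 g
Y = m_FAME / oil * 100 = conv * (888/885) * 100
= 0.9652 * 888 / 885 * 100
= 96.85%

227.2132 g FAME; Y = 96.85%


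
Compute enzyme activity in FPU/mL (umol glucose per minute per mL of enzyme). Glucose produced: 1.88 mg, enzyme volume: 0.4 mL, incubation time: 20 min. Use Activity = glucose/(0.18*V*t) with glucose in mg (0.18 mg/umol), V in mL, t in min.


Activity = glucose_mg / (0.18 mg/umol * V_mL * t_min)
= 1.88 / (0.18 * 0.4 * 20)
= 1.3056 FPU/mL

1.3056 FPU/mL


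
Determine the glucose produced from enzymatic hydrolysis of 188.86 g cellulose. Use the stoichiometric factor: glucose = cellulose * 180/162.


glucose = cellulose * 180/162
= 188.86 * 180/162
= 209.8444 g

209.8444 g


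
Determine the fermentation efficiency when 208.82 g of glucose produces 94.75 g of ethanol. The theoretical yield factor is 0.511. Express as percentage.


Fermentation efficiency = (actual / (0.511 * glucose)) * 100
= (94.75 / (0.511 * 208.82)) * 100
= 88.7945%

88.7945%


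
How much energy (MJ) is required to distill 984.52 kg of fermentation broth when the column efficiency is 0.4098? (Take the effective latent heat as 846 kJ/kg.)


E = m * 846 / (eta * 1000)
= 984.52 * 846 / (0.4098 * 1000)
= 2032.4644 MJ

2032.4644 MJ


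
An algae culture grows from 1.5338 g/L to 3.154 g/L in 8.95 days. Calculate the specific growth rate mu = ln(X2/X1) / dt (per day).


mu = ln(X2/X1) / dt
= ln(3.154/1.5338) / 8.95
= 0.0806 per day

0.0806 per day


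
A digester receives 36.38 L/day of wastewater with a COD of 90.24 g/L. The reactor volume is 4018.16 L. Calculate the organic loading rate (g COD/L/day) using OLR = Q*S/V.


OLR = Q * S / V
= 36.38 * 90.24 / 4018.16
= 0.8170 g/L/day

0.8170 g/L/day


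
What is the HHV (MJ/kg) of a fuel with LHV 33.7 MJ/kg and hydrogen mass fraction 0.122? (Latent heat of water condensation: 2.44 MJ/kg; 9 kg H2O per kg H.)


HHV = LHV + H_frac * 9 * 2.44
= 33.7 + 0.122 * 9 * 2.44
= 36.3791 MJ/kg

36.3791 MJ/kg


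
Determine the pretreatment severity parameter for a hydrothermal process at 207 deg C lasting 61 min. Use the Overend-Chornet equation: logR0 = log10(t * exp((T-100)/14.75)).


logR0 = log10(t * exp((T - 100) / 14.75))
= log10(61 * exp((207 - 100) / 14.75))
= 4.9358

4.9358


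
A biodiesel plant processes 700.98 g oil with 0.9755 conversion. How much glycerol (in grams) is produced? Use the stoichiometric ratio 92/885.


glycerol = oil * conv * (92/885)
= 700.98 * 0.9755 * 92 / 885
= 71.0849 g

71.0849 g


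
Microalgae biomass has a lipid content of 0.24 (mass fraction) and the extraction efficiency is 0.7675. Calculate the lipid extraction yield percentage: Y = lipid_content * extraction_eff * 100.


Y = lipid_content * extraction_eff * 100
= 0.24 * 0.7675 * 100
= 18.4200%

18.4200%


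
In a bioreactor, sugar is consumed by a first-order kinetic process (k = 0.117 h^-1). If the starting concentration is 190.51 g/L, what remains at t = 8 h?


S = S0 * exp(-k * t)
S = 190.51 * exp(-0.117 * 8)
S = 74.7168 g/L

74.7168 g/L


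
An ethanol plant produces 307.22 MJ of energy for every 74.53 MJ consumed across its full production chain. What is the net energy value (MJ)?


NEV = E_out - E_in
= 307.22 - 74.53
= 232.6900 MJ

232.6900 MJ


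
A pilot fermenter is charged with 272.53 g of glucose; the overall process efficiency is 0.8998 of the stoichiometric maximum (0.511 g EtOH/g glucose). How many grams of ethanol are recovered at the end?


Actual ethanol: m = 0.511 * 272.53 * 0.8998
m = 125.3087 g

125.3087 g


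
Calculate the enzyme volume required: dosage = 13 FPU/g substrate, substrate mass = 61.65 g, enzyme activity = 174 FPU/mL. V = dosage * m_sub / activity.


V = dosage * m_sub / activity
V = 13 * 61.65 / 174
V = 4.6060 mL

4.6060 mL


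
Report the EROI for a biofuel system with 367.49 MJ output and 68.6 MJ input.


EROI = E_out / E_in
= 367.49 / 68.6
= 5.3570

5.3570


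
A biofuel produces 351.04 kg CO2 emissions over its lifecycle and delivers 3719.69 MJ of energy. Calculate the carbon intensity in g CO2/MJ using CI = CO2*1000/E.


CI = CO2 * 1000 / E
= 351.04 * 1000 / 3719.69
= 94.3735 g CO2/MJ

94.3735 g CO2/MJ


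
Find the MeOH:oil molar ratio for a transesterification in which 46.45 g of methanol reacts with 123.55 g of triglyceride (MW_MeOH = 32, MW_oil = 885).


Molar ratio = n_MeOH / n_oil = (MeOH/32) / (oil/885) = (MeOH * 885) / (32 * oil)
= (46.45 * 885) / (32 * 123.55)
= 10.3977

10.3977


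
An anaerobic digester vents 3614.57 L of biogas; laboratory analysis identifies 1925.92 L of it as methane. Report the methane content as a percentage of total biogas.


CH4% = V_CH4 / V_total * 100
= 1925.92 / 3614.57 * 100
= 53.2821%

53.2821%


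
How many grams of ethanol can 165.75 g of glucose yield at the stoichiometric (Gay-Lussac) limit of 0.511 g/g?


Theoretical ethanol yield: m_EtOH = 0.511 * m_glucose
m_EtOH = 0.511 * 165.75 = 84.6983 g

84.6983 g


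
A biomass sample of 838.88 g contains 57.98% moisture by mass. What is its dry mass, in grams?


Wd = Ww * (1 - MC/100)
= 838.88 * (1 - 57.98/100)
= 352.4974 g

352.4974 g


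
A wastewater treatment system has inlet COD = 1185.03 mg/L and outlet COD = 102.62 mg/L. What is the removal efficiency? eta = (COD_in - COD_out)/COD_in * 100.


eta = (COD_in - COD_out) / COD_in * 100
= (1185.03 - 102.62) / 1185.03 * 100
= 91.3403%

91.3403%


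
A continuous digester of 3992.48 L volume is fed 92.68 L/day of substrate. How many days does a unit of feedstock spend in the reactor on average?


HRT = V / Q
= 3992.48 / 92.68
= 43.0781 days

43.0781 days


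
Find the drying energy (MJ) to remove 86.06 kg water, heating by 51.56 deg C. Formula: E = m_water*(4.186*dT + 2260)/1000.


E = m_water * (4.186 * dT + 2260) / 1000
= 86.06 * (4.186 * 51.56 + 2260) / 1000
= 213.0699 MJ

213.0699 MJ


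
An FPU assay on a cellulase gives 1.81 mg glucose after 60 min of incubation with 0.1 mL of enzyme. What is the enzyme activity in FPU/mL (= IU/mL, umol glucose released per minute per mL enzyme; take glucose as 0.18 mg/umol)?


Activity = glucose_mg / (0.18 mg/umol * V_mL * t_min)
= 1.81 / (0.18 * 0.1 * 60)
= 1.6759 FPU/mL

1.6759 FPU/mL


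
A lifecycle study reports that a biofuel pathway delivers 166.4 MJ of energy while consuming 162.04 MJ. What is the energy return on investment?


EROI = E_out / E_in
= 166.4 / 162.04
= 1.0269

1.0269


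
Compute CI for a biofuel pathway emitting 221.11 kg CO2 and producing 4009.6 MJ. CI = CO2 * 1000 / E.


CI = CO2 * 1000 / E
= 221.11 * 1000 / 4009.6
= 55.1452 g CO2/MJ

55.1452 g CO2/MJ


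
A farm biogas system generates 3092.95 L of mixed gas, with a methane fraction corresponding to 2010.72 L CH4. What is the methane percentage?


CH4% = V_CH4 / V_total * 100
= 2010.72 / 3092.95 * 100
= 65.0098%

65.0098%


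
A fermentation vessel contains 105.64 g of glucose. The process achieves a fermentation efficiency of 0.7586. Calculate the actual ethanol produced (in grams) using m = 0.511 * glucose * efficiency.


Actual ethanol: m = 0.511 * 105.64 * 0.7586
m = 40.9508 g

40.9508 g


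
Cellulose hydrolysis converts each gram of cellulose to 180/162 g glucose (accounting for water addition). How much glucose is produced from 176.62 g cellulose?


glucose = cellulose * 180/162
= 176.62 * 180/162
= 196.2444 g

196.2444 g


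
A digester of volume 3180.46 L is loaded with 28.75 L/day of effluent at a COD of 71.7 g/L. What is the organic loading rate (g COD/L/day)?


OLR = Q * S / V
= 28.75 * 71.7 / 3180.46
= 0.6481 g/L/day

0.6481 g/L/day


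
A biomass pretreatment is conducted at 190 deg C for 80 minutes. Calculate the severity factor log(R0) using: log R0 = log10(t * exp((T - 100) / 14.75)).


logR0 = log10(t * exp((T - 100) / 14.75))
= log10(80 * exp((190 - 100) / 14.75))
= 4.5530

4.5530


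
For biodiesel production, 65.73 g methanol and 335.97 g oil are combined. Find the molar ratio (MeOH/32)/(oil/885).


Molar ratio = n_MeOH / n_oil = (MeOH/32) / (oil/885) = (MeOH * 885) / (32 * oil)
= (65.73 * 885) / (32 * 335.97)
= 5.4107

5.4107


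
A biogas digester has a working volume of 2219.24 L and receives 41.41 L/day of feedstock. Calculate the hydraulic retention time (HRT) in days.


HRT = V / Q
= 2219.24 / 41.41
= 53.5919 days

53.5919 days


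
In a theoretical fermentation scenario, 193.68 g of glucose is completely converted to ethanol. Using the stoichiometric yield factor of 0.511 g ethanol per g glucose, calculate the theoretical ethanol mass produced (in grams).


Theoretical ethanol yield: m_EtOH = 0.511 * m_glucose
m_EtOH = 0.511 * 193.68 = 98.9705 g

98.9705 g


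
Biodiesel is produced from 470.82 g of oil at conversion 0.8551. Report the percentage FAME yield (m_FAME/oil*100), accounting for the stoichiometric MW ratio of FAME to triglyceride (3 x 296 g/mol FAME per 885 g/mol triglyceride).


m_FAME = oil * conv * (3 * 296 / 885) = oil * conv * (888/885)
= 470.82 * 0.8551 * 888 / 885
= 403.9629 g
Y = m_FAME / oil * 100 = conv * (888/885) * 100
= 0.8551 * 888 / 885 * 100
= 85.80%

85.80%


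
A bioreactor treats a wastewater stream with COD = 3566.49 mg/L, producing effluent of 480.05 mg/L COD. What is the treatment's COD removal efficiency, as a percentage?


eta = (COD_in - COD_out) / COD_in * 100
= (3566.49 - 480.05) / 3566.49 * 100
= 86.5400%

86.5400%


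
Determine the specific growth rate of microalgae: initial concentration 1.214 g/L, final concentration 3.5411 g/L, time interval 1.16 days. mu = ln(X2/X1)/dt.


mu = ln(X2/X1) / dt
= ln(3.5411/1.214) / 1.16
= 0.9229 per day

0.9229 per day


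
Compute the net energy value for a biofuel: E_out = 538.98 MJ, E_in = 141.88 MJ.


NEV = E_out - E_in
= 538.98 - 141.88
= 397.1000 MJ

397.1000 MJ


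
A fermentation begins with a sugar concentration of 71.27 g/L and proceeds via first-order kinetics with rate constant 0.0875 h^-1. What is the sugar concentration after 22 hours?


S = S0 * exp(-k * t)
S = 71.27 * exp(-0.0875 * 22)
S = 10.3966 g/L

10.3966 g/L


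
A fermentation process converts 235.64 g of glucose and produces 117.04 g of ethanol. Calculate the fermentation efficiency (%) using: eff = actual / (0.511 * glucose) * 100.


Fermentation efficiency = (actual / (0.511 * glucose)) * 100
= (117.04 / (0.511 * 235.64)) * 100
= 97.1996%

97.1996%


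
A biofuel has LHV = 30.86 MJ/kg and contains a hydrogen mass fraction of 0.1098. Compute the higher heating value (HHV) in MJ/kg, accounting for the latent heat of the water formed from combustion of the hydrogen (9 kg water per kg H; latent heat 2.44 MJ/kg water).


HHV = LHV + H_frac * 9 * 2.44
= 30.86 + 0.1098 * 9 * 2.44
= 33.2712 MJ/kg

33.2712 MJ/kg


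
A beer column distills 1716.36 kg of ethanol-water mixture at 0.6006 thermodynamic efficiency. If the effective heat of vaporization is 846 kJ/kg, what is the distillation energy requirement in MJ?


E = m * 846 / (eta * 1000)
= 1716.36 * 846 / (0.6006 * 1000)
= 2417.6500 MJ

2417.6500 MJ


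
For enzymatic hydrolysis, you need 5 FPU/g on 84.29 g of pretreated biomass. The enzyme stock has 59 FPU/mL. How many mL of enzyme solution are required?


V = dosage * m_sub / activity
V = 5 * 84.29 / 59
V = 7.1432 mL

7.1432 mL


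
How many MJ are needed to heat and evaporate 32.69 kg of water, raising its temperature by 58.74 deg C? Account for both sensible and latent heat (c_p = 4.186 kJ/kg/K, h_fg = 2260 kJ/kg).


E = m_water * (4.186 * dT + 2260) / 1000
= 32.69 * (4.186 * 58.74 + 2260) / 1000
= 81.9174 MJ

81.9174 MJ


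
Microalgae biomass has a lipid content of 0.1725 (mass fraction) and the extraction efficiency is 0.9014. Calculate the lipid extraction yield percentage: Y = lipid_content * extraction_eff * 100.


Y = lipid_content * extraction_eff * 100
= 0.1725 * 0.9014 * 100
= 15.5491%

15.5491%


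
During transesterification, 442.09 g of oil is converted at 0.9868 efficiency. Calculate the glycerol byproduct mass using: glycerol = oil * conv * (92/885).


glycerol = oil * conv * (92/885)
= 442.09 * 0.9868 * 92 / 885
= 45.3507 g

45.3507 g


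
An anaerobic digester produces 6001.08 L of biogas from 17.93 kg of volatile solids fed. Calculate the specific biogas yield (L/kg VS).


Y = V / VS
= 6001.08 / 17.93
= 334.6949 L/kg VS

334.6949 L/kg VS


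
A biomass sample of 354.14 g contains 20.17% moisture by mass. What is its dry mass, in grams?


Wd = Ww * (1 - MC/100)
= 354.14 * (1 - 20.17/100)
= 282.7100 g

282.7100 g


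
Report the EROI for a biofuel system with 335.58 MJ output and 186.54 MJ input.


EROI = E_out / E_in
= 335.58 / 186.54
= 1.7990

1.7990


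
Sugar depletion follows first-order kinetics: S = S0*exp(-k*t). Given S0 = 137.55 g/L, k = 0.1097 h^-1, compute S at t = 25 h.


S = S0 * exp(-k * t)
S = 137.55 * exp(-0.1097 * 25)
S = 8.8595 g/L

8.8595 g/L


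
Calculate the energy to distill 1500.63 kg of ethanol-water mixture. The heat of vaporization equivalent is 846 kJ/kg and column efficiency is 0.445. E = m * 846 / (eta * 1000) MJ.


E = m * 846 / (eta * 1000)
= 1500.63 * 846 / (0.445 * 1000)
= 2852.8831 MJ

2852.8831 MJ


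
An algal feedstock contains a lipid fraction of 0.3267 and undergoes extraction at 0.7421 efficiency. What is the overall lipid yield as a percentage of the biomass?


Y = lipid_content * extraction_eff * 100
= 0.3267 * 0.7421 * 100
= 24.2444%

24.2444%


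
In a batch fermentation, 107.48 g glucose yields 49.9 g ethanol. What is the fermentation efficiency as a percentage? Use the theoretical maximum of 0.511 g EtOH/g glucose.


Fermentation efficiency = (actual / (0.511 * glucose)) * 100
= (49.9 / (0.511 * 107.48)) * 100
= 90.8557%

90.8557%


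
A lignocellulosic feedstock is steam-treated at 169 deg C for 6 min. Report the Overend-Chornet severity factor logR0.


logR0 = log10(t * exp((T - 100) / 14.75))
= log10(6 * exp((169 - 100) / 14.75))
= 2.8098

2.8098


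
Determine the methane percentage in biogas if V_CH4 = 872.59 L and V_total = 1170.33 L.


CH4% = V_CH4 / V_total * 100
= 872.59 / 1170.33 * 100
= 74.5593%

74.5593%


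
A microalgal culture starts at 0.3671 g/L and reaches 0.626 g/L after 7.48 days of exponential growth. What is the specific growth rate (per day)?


mu = ln(X2/X1) / dt
= ln(0.626/0.3671) / 7.48
= 0.0714 per day

0.0714 per day


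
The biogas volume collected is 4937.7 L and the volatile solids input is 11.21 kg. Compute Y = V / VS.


Y = V / VS
= 4937.7 / 11.21
= 440.4728 L/kg VS

440.4728 L/kg VS


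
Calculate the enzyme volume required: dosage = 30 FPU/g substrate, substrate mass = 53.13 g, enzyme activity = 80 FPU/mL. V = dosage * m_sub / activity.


V = dosage * m_sub / activity
V = 30 * 53.13 / 80
V = 19.9238 mL

19.9238 mL


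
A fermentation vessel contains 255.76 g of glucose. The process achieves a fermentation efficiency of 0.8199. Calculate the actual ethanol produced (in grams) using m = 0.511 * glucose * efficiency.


Actual ethanol: m = 0.511 * 255.76 * 0.8199
m = 107.1555 g

107.1555 g


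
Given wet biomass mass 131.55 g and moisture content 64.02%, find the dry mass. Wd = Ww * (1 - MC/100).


Wd = Ww * (1 - MC/100)
= 131.55 * (1 - 64.02/100)
= 47.3317 g

47.3317 g


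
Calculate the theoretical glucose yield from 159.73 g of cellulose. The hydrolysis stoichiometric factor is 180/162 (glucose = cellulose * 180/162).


glucose = cellulose * 180/162
= 159.73 * 180/162
= 177.4778 g

177.4778 g


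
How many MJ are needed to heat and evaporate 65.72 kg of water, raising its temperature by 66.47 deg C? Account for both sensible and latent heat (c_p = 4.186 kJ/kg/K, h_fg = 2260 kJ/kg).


E = m_water * (4.186 * dT + 2260) / 1000
= 65.72 * (4.186 * 66.47 + 2260) / 1000
= 166.8134 MJ

166.8134 MJ


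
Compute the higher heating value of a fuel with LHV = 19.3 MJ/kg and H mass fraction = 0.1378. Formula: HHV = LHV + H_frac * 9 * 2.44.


HHV = LHV + H_frac * 9 * 2.44
= 19.3 + 0.1378 * 9 * 2.44
= 22.3261 MJ/kg

22.3261 MJ/kg


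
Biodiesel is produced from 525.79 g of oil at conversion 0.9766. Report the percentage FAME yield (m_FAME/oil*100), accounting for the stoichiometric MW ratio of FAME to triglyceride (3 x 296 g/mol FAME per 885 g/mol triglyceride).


m_FAME = oil * conv * (3 * 296 / 885) = oil * conv * (888/885)
= 525.79 * 0.9766 * 888 / 885
= 515.2271 g
Y = m_FAME / oil * 100 = conv * (888/885) * 100
= 0.9766 * 888 / 885 * 100
= 97.99%

97.99%
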